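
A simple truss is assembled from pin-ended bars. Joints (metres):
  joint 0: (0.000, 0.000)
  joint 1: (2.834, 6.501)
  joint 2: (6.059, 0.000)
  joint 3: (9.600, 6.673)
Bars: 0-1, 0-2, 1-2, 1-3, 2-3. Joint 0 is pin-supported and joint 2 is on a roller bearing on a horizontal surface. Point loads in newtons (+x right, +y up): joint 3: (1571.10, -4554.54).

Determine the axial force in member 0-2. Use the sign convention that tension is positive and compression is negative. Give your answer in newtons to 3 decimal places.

-343.550

N=4 nodes, M=5 members, R=3 reactions → 2N=8, M+R=8
member 0 (0-1): L=7.0919, (cx,cy)=(0.3996,0.9167)
member 1 (0-2): L=6.0590, (cx,cy)=(1.0000,0.0000)
member 2 (1-2): L=7.2570, (cx,cy)=(0.4444,-0.8958)
member 3 (1-3): L=6.7682, (cx,cy)=(0.9997,0.0254)
member 4 (2-3): L=7.5543, (cx,cy)=(0.4687,0.8833)
solve A·x = −loads:
  F[0-1] = +4791.2626 N (tension)
  F[0-2] = -343.5497 N (compression)
  F[1-2] = -4788.0929 N (compression)
  F[1-3] = +4043.7856 N (tension)
  F[2-3] = -5272.4003 N (compression)
  Rx@0 = -1571.1000 N
  Ry@0 = -4392.0740 N
  Ry@2 = +8946.6140 N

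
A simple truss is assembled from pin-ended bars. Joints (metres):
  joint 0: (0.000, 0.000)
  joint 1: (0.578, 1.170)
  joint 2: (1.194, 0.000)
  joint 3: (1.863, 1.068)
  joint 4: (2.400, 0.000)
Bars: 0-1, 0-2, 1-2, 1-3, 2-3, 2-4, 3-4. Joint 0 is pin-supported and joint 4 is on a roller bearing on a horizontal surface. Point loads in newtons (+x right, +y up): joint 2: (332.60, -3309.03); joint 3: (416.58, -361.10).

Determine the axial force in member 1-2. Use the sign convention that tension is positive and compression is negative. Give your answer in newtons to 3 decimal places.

1909.848

N=5 nodes, M=7 members, R=3 reactions → 2N=10, M+R=10
member 0 (0-1): L=1.3050, (cx,cy)=(0.4429,0.8966)
member 1 (0-2): L=1.1940, (cx,cy)=(1.0000,0.0000)
member 2 (1-2): L=1.3223, (cx,cy)=(0.4659,-0.8849)
member 3 (1-3): L=1.2890, (cx,cy)=(0.9969,-0.0791)
member 4 (2-3): L=1.2602, (cx,cy)=(0.5309,0.8475)
member 5 (2-4): L=1.2060, (cx,cy)=(1.0000,0.0000)
member 6 (3-4): L=1.1954, (cx,cy)=(0.4492,-0.8934)
solve A·x = −loads:
  F[0-1] = -1737.9776 N (compression)
  F[0-2] = +1518.9602 N (tension)
  F[1-2] = +1909.8484 N (tension)
  F[1-3] = -1664.7433 N (compression)
  F[2-3] = +1910.5210 N (tension)
  F[2-4] = +1061.8946 N (tension)
  F[3-4] = -2363.8623 N (compression)
  Rx@0 = -749.1800 N
  Ry@0 = +1558.2056 N
  Ry@4 = +2111.9244 N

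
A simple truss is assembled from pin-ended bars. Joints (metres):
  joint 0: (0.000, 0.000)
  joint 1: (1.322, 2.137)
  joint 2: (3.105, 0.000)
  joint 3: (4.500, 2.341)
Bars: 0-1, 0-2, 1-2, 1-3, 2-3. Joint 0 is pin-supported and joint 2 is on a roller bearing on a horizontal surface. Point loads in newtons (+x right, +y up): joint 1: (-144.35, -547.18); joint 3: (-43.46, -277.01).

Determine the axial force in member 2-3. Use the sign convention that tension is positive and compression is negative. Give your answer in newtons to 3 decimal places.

N=4 nodes, M=5 members, R=3 reactions → 2N=8, M+R=8
member 0 (0-1): L=2.5129, (cx,cy)=(0.5261,0.8504)
member 1 (0-2): L=3.1050, (cx,cy)=(1.0000,0.0000)
member 2 (1-2): L=2.7831, (cx,cy)=(0.6406,-0.7678)
member 3 (1-3): L=3.1845, (cx,cy)=(0.9979,0.0641)
member 4 (2-3): L=2.7251, (cx,cy)=(0.5119,0.8590)
solve A·x = −loads:
  F[0-1] = -378.4817 N (compression)
  F[0-2] = +11.3071 N (tension)
  F[1-2] = -282.8622 N (compression)
  F[1-3] = +126.7071 N (tension)
  F[2-3] = -331.9121 N (compression)
  Rx@0 = +187.8100 N
  Ry@0 = +321.8708 N
  Ry@2 = +502.3192 N

-331.912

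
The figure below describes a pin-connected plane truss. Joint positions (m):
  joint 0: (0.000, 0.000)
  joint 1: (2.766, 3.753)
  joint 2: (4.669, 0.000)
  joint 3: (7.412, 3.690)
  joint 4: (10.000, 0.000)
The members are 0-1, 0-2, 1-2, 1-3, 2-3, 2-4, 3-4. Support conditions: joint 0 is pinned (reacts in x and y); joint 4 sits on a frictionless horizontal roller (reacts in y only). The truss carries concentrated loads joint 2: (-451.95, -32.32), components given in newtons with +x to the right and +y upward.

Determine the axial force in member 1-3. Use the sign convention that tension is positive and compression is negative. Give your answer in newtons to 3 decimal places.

N=5 nodes, M=7 members, R=3 reactions → 2N=10, M+R=10
member 0 (0-1): L=4.6622, (cx,cy)=(0.5933,0.8050)
member 1 (0-2): L=4.6690, (cx,cy)=(1.0000,0.0000)
member 2 (1-2): L=4.2079, (cx,cy)=(0.4522,-0.8919)
member 3 (1-3): L=4.6464, (cx,cy)=(0.9999,-0.0136)
member 4 (2-3): L=4.5978, (cx,cy)=(0.5966,0.8026)
member 5 (2-4): L=5.3310, (cx,cy)=(1.0000,0.0000)
member 6 (3-4): L=4.5071, (cx,cy)=(0.5742,-0.8187)
solve A·x = −loads:
  F[0-1] = -21.4037 N (compression)
  F[0-2] = -439.2515 N (compression)
  F[1-2] = +19.6464 N (tension)
  F[1-3] = -21.5855 N (compression)
  F[2-3] = +18.4381 N (tension)
  F[2-4] = +10.5836 N (tension)
  F[3-4] = -18.4317 N (compression)
  Rx@0 = +451.9500 N
  Ry@0 = +17.2298 N
  Ry@4 = +15.0902 N

-21.585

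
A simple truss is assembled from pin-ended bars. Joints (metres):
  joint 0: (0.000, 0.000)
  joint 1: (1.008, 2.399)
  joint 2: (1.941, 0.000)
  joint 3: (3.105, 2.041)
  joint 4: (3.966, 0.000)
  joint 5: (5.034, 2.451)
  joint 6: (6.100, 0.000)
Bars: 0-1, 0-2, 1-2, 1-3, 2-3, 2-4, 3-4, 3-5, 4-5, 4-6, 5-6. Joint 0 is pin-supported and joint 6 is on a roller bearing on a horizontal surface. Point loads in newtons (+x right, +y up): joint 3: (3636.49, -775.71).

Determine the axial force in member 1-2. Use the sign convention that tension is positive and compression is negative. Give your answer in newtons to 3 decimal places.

N=7 nodes, M=11 members, R=3 reactions → 2N=14, M+R=14
member 0 (0-1): L=2.6022, (cx,cy)=(0.3874,0.9219)
member 1 (0-2): L=1.9410, (cx,cy)=(1.0000,0.0000)
member 2 (1-2): L=2.5740, (cx,cy)=(0.3625,-0.9320)
member 3 (1-3): L=2.1273, (cx,cy)=(0.9857,-0.1683)
member 4 (2-3): L=2.3496, (cx,cy)=(0.4954,0.8687)
member 5 (2-4): L=2.0250, (cx,cy)=(1.0000,0.0000)
member 6 (3-4): L=2.2152, (cx,cy)=(0.3887,-0.9214)
member 7 (3-5): L=1.9721, (cx,cy)=(0.9781,0.2079)
member 8 (4-5): L=2.6736, (cx,cy)=(0.3995,0.9167)
member 9 (4-6): L=2.1340, (cx,cy)=(1.0000,0.0000)
member 10 (5-6): L=2.6728, (cx,cy)=(0.3988,-0.9170)
solve A·x = −loads:
  F[0-1] = +906.6609 N (tension)
  F[0-2] = +3285.2770 N (tension)
  F[1-2] = -1029.5531 N (compression)
  F[1-3] = +734.8704 N (tension)
  F[2-3] = +1104.6194 N (tension)
  F[2-4] = +2364.8656 N (tension)
  F[3-4] = -2105.8336 N (compression)
  F[3-5] = -1580.9080 N (compression)
  F[4-5] = +2116.4532 N (tension)
  F[4-6] = +700.9169 N (tension)
  F[5-6] = -1757.4083 N (compression)
  Rx@0 = -3636.4900 N
  Ry@0 = -835.8729 N
  Ry@6 = +1611.5829 N

-1029.553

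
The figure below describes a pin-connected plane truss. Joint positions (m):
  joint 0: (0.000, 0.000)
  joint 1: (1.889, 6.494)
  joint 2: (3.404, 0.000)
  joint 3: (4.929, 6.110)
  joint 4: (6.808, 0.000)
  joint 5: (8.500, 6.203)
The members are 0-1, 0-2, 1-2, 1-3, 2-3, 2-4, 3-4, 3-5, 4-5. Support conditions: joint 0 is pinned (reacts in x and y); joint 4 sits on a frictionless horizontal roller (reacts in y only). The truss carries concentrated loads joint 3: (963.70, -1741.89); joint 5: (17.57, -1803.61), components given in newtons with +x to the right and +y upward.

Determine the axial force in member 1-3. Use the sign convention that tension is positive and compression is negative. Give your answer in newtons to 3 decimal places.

461.854

N=6 nodes, M=9 members, R=3 reactions → 2N=12, M+R=12
member 0 (0-1): L=6.7632, (cx,cy)=(0.2793,0.9602)
member 1 (0-2): L=3.4040, (cx,cy)=(1.0000,0.0000)
member 2 (1-2): L=6.6684, (cx,cy)=(0.2272,-0.9739)
member 3 (1-3): L=3.0642, (cx,cy)=(0.9921,-0.1253)
member 4 (2-3): L=6.2974, (cx,cy)=(0.2422,0.9702)
member 5 (2-4): L=3.4040, (cx,cy)=(1.0000,0.0000)
member 6 (3-4): L=6.3924, (cx,cy)=(0.2939,-0.9558)
member 7 (3-5): L=3.5722, (cx,cy)=(0.9997,0.0260)
member 8 (4-5): L=6.4296, (cx,cy)=(0.2632,0.9648)
solve A·x = −loads:
  F[0-1] = +883.5617 N (tension)
  F[0-2] = +734.4848 N (tension)
  F[1-2] = -930.6125 N (compression)
  F[1-3] = +461.8537 N (tension)
  F[2-3] = +934.0791 N (tension)
  F[2-4] = +296.8589 N (tension)
  F[3-4] = -2696.0249 N (compression)
  F[3-5] = +513.3625 N (tension)
  F[4-5] = -1883.3576 N (compression)
  Rx@0 = -981.2700 N
  Ry@0 = -848.3975 N
  Ry@4 = +4393.8975 N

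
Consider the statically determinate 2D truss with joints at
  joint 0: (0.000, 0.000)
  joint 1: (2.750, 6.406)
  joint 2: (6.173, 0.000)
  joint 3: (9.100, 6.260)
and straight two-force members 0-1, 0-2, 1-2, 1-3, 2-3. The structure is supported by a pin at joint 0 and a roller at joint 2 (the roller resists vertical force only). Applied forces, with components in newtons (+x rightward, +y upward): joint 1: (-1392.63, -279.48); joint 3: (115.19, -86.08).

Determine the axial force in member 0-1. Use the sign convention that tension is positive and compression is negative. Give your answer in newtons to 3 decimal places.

-1569.843

N=4 nodes, M=5 members, R=3 reactions → 2N=8, M+R=8
member 0 (0-1): L=6.9713, (cx,cy)=(0.3945,0.9189)
member 1 (0-2): L=6.1730, (cx,cy)=(1.0000,0.0000)
member 2 (1-2): L=7.2632, (cx,cy)=(0.4713,-0.8820)
member 3 (1-3): L=6.3517, (cx,cy)=(0.9997,-0.0230)
member 4 (2-3): L=6.9105, (cx,cy)=(0.4236,0.9059)
solve A·x = −loads:
  F[0-1] = -1569.8431 N (compression)
  F[0-2] = -658.1790 N (compression)
  F[1-2] = +1314.6791 N (tension)
  F[1-3] = +153.8260 N (tension)
  F[2-3] = -91.1215 N (compression)
  Rx@0 = +1277.4400 N
  Ry@0 = +1442.5405 N
  Ry@2 = -1076.9805 N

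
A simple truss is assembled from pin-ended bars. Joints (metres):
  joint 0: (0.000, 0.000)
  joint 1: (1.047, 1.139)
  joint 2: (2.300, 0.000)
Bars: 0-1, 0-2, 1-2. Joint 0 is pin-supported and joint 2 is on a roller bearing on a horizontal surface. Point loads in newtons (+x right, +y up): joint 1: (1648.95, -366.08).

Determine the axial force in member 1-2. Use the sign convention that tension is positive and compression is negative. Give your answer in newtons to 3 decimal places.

-1461.747

N=3 nodes, M=3 members, R=3 reactions → 2N=6, M+R=6
member 0 (0-1): L=1.5471, (cx,cy)=(0.6767,0.7362)
member 1 (0-2): L=2.3000, (cx,cy)=(1.0000,0.0000)
member 2 (1-2): L=1.6933, (cx,cy)=(0.7400,-0.6726)
solve A·x = −loads:
  F[0-1] = +838.2813 N (tension)
  F[0-2] = +1081.6445 N (tension)
  F[1-2] = -1461.7473 N (compression)
  Rx@0 = -1648.9500 N
  Ry@0 = -617.1547 N
  Ry@2 = +983.2347 N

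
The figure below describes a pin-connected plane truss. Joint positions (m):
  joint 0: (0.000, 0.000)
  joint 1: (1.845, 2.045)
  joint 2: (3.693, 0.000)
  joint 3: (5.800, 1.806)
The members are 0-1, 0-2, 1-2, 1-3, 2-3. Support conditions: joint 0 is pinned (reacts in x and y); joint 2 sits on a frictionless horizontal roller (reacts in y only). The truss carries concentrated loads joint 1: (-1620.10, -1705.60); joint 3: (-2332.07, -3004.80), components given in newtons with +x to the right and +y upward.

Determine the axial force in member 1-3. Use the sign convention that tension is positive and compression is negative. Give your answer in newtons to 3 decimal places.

1098.243

N=4 nodes, M=5 members, R=3 reactions → 2N=8, M+R=8
member 0 (0-1): L=2.7543, (cx,cy)=(0.6699,0.7425)
member 1 (0-2): L=3.6930, (cx,cy)=(1.0000,0.0000)
member 2 (1-2): L=2.7563, (cx,cy)=(0.6705,-0.7419)
member 3 (1-3): L=3.9622, (cx,cy)=(0.9982,-0.0603)
member 4 (2-3): L=2.7751, (cx,cy)=(0.7593,0.6508)
solve A·x = −loads:
  F[0-1] = -1584.8596 N (compression)
  F[0-2] = -2890.5250 N (compression)
  F[1-2] = -802.1102 N (compression)
  F[1-3] = +1098.2430 N (tension)
  F[2-3] = -4515.3552 N (compression)
  Rx@0 = +3952.1700 N
  Ry@0 = +1176.7284 N
  Ry@2 = +3533.6716 N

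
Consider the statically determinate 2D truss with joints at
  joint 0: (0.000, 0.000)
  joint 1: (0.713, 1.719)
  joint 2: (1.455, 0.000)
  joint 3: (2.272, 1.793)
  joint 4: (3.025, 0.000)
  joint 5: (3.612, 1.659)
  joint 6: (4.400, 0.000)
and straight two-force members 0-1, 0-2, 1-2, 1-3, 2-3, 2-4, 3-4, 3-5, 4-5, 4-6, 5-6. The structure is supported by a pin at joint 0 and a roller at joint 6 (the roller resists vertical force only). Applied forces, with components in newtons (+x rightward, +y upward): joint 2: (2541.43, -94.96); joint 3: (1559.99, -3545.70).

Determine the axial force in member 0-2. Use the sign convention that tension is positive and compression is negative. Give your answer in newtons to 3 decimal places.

N=7 nodes, M=11 members, R=3 reactions → 2N=14, M+R=14
member 0 (0-1): L=1.8610, (cx,cy)=(0.3831,0.9237)
member 1 (0-2): L=1.4550, (cx,cy)=(1.0000,0.0000)
member 2 (1-2): L=1.8723, (cx,cy)=(0.3963,-0.9181)
member 3 (1-3): L=1.5608, (cx,cy)=(0.9989,0.0474)
member 4 (2-3): L=1.9704, (cx,cy)=(0.4146,0.9100)
member 5 (2-4): L=1.5700, (cx,cy)=(1.0000,0.0000)
member 6 (3-4): L=1.9447, (cx,cy)=(0.3872,-0.9220)
member 7 (3-5): L=1.3467, (cx,cy)=(0.9950,-0.0995)
member 8 (4-5): L=1.7598, (cx,cy)=(0.3336,0.9427)
member 9 (4-6): L=1.3750, (cx,cy)=(1.0000,0.0000)
member 10 (5-6): L=1.8366, (cx,cy)=(0.4290,-0.9033)
solve A·x = −loads:
  F[0-1] = -1237.0870 N (compression)
  F[0-2] = +4575.3812 N (tension)
  F[1-2] = +1195.6003 N (tension)
  F[1-3] = -948.8483 N (compression)
  F[2-3] = -1101.9365 N (compression)
  F[2-4] = +2964.6826 N (tension)
  F[3-4] = -2492.4355 N (compression)
  F[3-5] = -2009.5691 N (compression)
  F[4-5] = +2437.6161 N (tension)
  F[4-6] = +1186.4972 N (tension)
  F[5-6] = -2765.4330 N (compression)
  Rx@0 = -4101.4200 N
  Ry@0 = +1142.6920 N
  Ry@6 = +2497.9680 N

4575.381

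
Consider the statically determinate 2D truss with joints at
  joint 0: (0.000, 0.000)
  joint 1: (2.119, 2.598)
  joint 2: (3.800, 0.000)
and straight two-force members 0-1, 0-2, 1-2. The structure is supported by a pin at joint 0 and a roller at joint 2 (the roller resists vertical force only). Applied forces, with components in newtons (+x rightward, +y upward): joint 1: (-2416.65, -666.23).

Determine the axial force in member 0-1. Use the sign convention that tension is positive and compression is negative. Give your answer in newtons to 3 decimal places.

N=3 nodes, M=3 members, R=3 reactions → 2N=6, M+R=6
member 0 (0-1): L=3.3526, (cx,cy)=(0.6321,0.7749)
member 1 (0-2): L=3.8000, (cx,cy)=(1.0000,0.0000)
member 2 (1-2): L=3.0944, (cx,cy)=(0.5432,-0.8396)
solve A·x = −loads:
  F[0-1] = -2512.4247 N (compression)
  F[0-2] = -828.6687 N (compression)
  F[1-2] = +1525.4250 N (tension)
  Rx@0 = +2416.6500 N
  Ry@0 = +1946.9446 N
  Ry@2 = -1280.7146 N

-2512.425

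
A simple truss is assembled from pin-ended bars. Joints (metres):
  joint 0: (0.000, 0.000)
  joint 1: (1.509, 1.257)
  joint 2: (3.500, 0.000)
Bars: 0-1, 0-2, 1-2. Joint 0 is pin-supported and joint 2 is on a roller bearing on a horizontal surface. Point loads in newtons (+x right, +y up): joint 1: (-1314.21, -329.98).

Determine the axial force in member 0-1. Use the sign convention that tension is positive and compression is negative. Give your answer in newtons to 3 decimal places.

-1030.727

N=3 nodes, M=3 members, R=3 reactions → 2N=6, M+R=6
member 0 (0-1): L=1.9640, (cx,cy)=(0.7683,0.6400)
member 1 (0-2): L=3.5000, (cx,cy)=(1.0000,0.0000)
member 2 (1-2): L=2.3546, (cx,cy)=(0.8456,-0.5338)
solve A·x = −loads:
  F[0-1] = -1030.7272 N (compression)
  F[0-2] = -522.2544 N (compression)
  F[1-2] = +617.6288 N (tension)
  Rx@0 = +1314.2100 N
  Ry@0 = +659.7006 N
  Ry@2 = -329.7206 N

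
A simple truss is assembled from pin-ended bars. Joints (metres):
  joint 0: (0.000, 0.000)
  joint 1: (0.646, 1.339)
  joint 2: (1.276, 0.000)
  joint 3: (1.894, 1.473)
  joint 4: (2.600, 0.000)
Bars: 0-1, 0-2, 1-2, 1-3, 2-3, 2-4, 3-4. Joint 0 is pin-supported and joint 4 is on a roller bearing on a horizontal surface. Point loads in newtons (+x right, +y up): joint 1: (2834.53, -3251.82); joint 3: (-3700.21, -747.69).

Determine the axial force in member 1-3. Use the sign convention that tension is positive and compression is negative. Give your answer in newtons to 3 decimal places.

N=5 nodes, M=7 members, R=3 reactions → 2N=10, M+R=10
member 0 (0-1): L=1.4867, (cx,cy)=(0.4345,0.9007)
member 1 (0-2): L=1.2760, (cx,cy)=(1.0000,0.0000)
member 2 (1-2): L=1.4798, (cx,cy)=(0.4257,-0.9048)
member 3 (1-3): L=1.2552, (cx,cy)=(0.9943,0.1068)
member 4 (2-3): L=1.5974, (cx,cy)=(0.3869,0.9221)
member 5 (2-4): L=1.3240, (cx,cy)=(1.0000,0.0000)
member 6 (3-4): L=1.6335, (cx,cy)=(0.4322,-0.9018)
solve A·x = −loads:
  F[0-1] = -3645.5717 N (compression)
  F[0-2] = +718.4059 N (tension)
  F[1-2] = -465.8639 N (compression)
  F[1-3] = -4244.5403 N (compression)
  F[2-3] = +457.1338 N (tension)
  F[2-4] = +343.2163 N (tension)
  F[3-4] = -794.0897 N (compression)
  Rx@0 = +865.6800 N
  Ry@0 = +3283.4227 N
  Ry@4 = +716.0873 N

-4244.540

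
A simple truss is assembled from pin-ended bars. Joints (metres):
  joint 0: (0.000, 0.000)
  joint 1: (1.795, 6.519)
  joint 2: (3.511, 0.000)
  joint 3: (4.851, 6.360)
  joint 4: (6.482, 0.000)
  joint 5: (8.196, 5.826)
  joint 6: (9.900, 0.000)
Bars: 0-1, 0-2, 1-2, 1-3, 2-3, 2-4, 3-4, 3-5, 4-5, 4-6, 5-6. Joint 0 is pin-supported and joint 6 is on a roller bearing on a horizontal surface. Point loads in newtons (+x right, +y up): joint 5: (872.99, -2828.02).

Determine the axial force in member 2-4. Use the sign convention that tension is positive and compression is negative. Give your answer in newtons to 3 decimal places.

N=7 nodes, M=11 members, R=3 reactions → 2N=14, M+R=14
member 0 (0-1): L=6.7616, (cx,cy)=(0.2655,0.9641)
member 1 (0-2): L=3.5110, (cx,cy)=(1.0000,0.0000)
member 2 (1-2): L=6.7411, (cx,cy)=(0.2546,-0.9671)
member 3 (1-3): L=3.0601, (cx,cy)=(0.9986,-0.0520)
member 4 (2-3): L=6.4996, (cx,cy)=(0.2062,0.9785)
member 5 (2-4): L=2.9710, (cx,cy)=(1.0000,0.0000)
member 6 (3-4): L=6.5658, (cx,cy)=(0.2484,-0.9687)
member 7 (3-5): L=3.3874, (cx,cy)=(0.9875,-0.1576)
member 8 (4-5): L=6.0729, (cx,cy)=(0.2822,0.9593)
member 9 (4-6): L=3.4180, (cx,cy)=(1.0000,0.0000)
member 10 (5-6): L=6.0701, (cx,cy)=(0.2807,-0.9598)
solve A·x = −loads:
  F[0-1] = +27.9832 N (tension)
  F[0-2] = +865.5613 N (tension)
  F[1-2] = -28.6908 N (compression)
  F[1-3] = +14.7521 N (tension)
  F[2-3] = +28.3548 N (tension)
  F[2-4] = +852.4120 N (tension)
  F[3-4] = -32.5773 N (compression)
  F[3-5] = +29.0335 N (tension)
  F[4-5] = +32.8934 N (tension)
  F[4-6] = +835.0358 N (tension)
  F[5-6] = -2974.6101 N (compression)
  Rx@0 = -872.9900 N
  Ry@0 = -26.9792 N
  Ry@6 = +2854.9992 N

852.412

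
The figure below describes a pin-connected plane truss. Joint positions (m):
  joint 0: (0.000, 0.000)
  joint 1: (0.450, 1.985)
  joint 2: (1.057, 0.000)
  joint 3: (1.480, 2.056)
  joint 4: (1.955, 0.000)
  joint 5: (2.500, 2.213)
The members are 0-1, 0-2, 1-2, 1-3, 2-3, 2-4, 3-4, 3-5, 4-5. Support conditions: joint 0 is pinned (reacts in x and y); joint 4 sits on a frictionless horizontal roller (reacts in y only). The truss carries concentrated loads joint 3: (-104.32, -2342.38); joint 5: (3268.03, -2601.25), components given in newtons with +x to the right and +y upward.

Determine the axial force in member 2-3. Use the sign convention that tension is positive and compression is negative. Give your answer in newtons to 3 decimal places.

3686.620

N=6 nodes, M=9 members, R=3 reactions → 2N=12, M+R=12
member 0 (0-1): L=2.0354, (cx,cy)=(0.2211,0.9753)
member 1 (0-2): L=1.0570, (cx,cy)=(1.0000,0.0000)
member 2 (1-2): L=2.0757, (cx,cy)=(0.2924,-0.9563)
member 3 (1-3): L=1.0324, (cx,cy)=(0.9976,0.0688)
member 4 (2-3): L=2.0991, (cx,cy)=(0.2015,0.9795)
member 5 (2-4): L=0.8980, (cx,cy)=(1.0000,0.0000)
member 6 (3-4): L=2.1102, (cx,cy)=(0.2251,-0.9743)
member 7 (3-5): L=1.0320, (cx,cy)=(0.9884,0.1521)
member 8 (4-5): L=2.2791, (cx,cy)=(0.2391,0.9710)
solve A·x = −loads:
  F[0-1] = +3840.6803 N (tension)
  F[0-2] = +2314.5733 N (tension)
  F[1-2] = -3776.0465 N (compression)
  F[1-3] = +1957.9884 N (tension)
  F[2-3] = +3686.6199 N (tension)
  F[2-4] = +467.4347 N (tension)
  F[3-4] = -5606.5790 N (compression)
  F[3-5] = +4110.4902 N (tension)
  F[4-5] = -3322.9845 N (compression)
  Rx@0 = -3163.7100 N
  Ry@0 = -3745.6364 N
  Ry@4 = +8689.2664 N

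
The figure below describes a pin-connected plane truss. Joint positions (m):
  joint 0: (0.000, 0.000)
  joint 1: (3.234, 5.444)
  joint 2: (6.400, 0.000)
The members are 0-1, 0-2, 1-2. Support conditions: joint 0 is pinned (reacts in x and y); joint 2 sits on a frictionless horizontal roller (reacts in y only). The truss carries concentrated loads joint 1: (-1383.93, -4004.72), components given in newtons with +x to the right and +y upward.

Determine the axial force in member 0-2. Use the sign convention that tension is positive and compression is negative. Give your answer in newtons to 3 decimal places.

N=3 nodes, M=3 members, R=3 reactions → 2N=6, M+R=6
member 0 (0-1): L=6.3321, (cx,cy)=(0.5107,0.8597)
member 1 (0-2): L=6.4000, (cx,cy)=(1.0000,0.0000)
member 2 (1-2): L=6.2977, (cx,cy)=(0.5027,-0.8644)
solve A·x = −loads:
  F[0-1] = -3673.5325 N (compression)
  F[0-2] = +492.2476 N (tension)
  F[1-2] = -979.1582 N (compression)
  Rx@0 = +1383.9300 N
  Ry@0 = +3158.2904 N
  Ry@2 = +846.4296 N

492.248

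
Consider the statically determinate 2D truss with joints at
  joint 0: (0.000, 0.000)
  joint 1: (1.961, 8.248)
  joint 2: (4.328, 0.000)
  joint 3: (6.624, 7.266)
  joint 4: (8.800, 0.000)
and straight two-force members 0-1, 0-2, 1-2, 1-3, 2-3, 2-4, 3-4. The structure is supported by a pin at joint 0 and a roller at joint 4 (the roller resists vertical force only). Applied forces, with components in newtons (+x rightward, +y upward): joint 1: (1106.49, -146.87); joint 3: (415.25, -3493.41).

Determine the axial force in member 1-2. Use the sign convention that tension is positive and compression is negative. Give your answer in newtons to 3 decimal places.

N=5 nodes, M=7 members, R=3 reactions → 2N=10, M+R=10
member 0 (0-1): L=8.4779, (cx,cy)=(0.2313,0.9729)
member 1 (0-2): L=4.3280, (cx,cy)=(1.0000,0.0000)
member 2 (1-2): L=8.5809, (cx,cy)=(0.2758,-0.9612)
member 3 (1-3): L=4.7653, (cx,cy)=(0.9785,-0.2061)
member 4 (2-3): L=7.6201, (cx,cy)=(0.3013,0.9535)
member 5 (2-4): L=4.4720, (cx,cy)=(1.0000,0.0000)
member 6 (3-4): L=7.5848, (cx,cy)=(0.2869,-0.9580)
solve A·x = −loads:
  F[0-1] = +413.1862 N (tension)
  F[0-2] = +1426.1672 N (tension)
  F[1-2] = -372.0005 N (compression)
  F[1-3] = -928.2259 N (compression)
  F[2-3] = +374.9948 N (tension)
  F[2-4] = +1210.5642 N (tension)
  F[3-4] = -4219.6373 N (compression)
  Rx@0 = -1521.7400 N
  Ry@0 = -401.9809 N
  Ry@4 = +4042.2609 N

-372.001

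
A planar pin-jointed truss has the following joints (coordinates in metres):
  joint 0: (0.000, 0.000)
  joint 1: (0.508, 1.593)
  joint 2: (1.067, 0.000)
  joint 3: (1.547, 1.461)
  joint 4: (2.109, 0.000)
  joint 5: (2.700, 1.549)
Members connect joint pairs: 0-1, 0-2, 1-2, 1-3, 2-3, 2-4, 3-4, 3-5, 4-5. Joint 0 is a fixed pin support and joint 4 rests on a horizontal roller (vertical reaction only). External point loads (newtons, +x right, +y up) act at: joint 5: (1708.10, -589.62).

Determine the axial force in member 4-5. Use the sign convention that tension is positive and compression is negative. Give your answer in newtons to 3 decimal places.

-793.724

N=6 nodes, M=9 members, R=3 reactions → 2N=12, M+R=12
member 0 (0-1): L=1.6720, (cx,cy)=(0.3038,0.9527)
member 1 (0-2): L=1.0670, (cx,cy)=(1.0000,0.0000)
member 2 (1-2): L=1.6882, (cx,cy)=(0.3311,-0.9436)
member 3 (1-3): L=1.0474, (cx,cy)=(0.9920,-0.1260)
member 4 (2-3): L=1.5378, (cx,cy)=(0.3121,0.9500)
member 5 (2-4): L=1.0420, (cx,cy)=(1.0000,0.0000)
member 6 (3-4): L=1.5654, (cx,cy)=(0.3590,-0.9333)
member 7 (3-5): L=1.1564, (cx,cy)=(0.9971,0.0761)
member 8 (4-5): L=1.6579, (cx,cy)=(0.3565,0.9343)
solve A·x = −loads:
  F[0-1] = +1490.2222 N (tension)
  F[0-2] = +1255.3396 N (tension)
  F[1-2] = -1638.6696 N (compression)
  F[1-3] = +1003.3498 N (tension)
  F[2-3] = +1627.5447 N (tension)
  F[2-4] = +204.7482 N (tension)
  F[3-4] = -1358.3812 N (compression)
  F[3-5] = +1996.8310 N (tension)
  F[4-5] = -793.7243 N (compression)
  Rx@0 = -1708.1000 N
  Ry@0 = -1419.7782 N
  Ry@4 = +2009.3982 N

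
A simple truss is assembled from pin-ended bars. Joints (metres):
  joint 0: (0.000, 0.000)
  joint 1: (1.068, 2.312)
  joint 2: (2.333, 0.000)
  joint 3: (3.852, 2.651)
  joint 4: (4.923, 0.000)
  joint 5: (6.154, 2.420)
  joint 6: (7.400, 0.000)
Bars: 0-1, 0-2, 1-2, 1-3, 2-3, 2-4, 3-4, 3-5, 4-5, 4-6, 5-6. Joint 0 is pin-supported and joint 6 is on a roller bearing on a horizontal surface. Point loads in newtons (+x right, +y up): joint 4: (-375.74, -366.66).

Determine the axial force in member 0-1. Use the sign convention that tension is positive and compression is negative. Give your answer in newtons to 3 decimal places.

N=7 nodes, M=11 members, R=3 reactions → 2N=14, M+R=14
member 0 (0-1): L=2.5468, (cx,cy)=(0.4194,0.9078)
member 1 (0-2): L=2.3330, (cx,cy)=(1.0000,0.0000)
member 2 (1-2): L=2.6354, (cx,cy)=(0.4800,-0.8773)
member 3 (1-3): L=2.8046, (cx,cy)=(0.9927,0.1209)
member 4 (2-3): L=3.0553, (cx,cy)=(0.4972,0.8677)
member 5 (2-4): L=2.5900, (cx,cy)=(1.0000,0.0000)
member 6 (3-4): L=2.8592, (cx,cy)=(0.3746,-0.9272)
member 7 (3-5): L=2.3136, (cx,cy)=(0.9950,-0.0998)
member 8 (4-5): L=2.7151, (cx,cy)=(0.4534,0.8913)
member 9 (4-6): L=2.4770, (cx,cy)=(1.0000,0.0000)
member 10 (5-6): L=2.7219, (cx,cy)=(0.4578,-0.8891)
solve A·x = −loads:
  F[0-1] = -135.1940 N (compression)
  F[0-2] = -319.0455 N (compression)
  F[1-2] = +123.7855 N (tension)
  F[1-3] = -116.9686 N (compression)
  F[2-3] = -125.1570 N (compression)
  F[2-4] = -197.4059 N (compression)
  F[3-4] = +158.0786 N (tension)
  F[3-5] = -238.7409 N (compression)
  F[4-5] = +246.9289 N (tension)
  F[4-6] = +125.5927 N (tension)
  F[5-6] = -274.3618 N (compression)
  Rx@0 = +375.7400 N
  Ry@0 = +122.7320 N
  Ry@6 = +243.9280 N

-135.194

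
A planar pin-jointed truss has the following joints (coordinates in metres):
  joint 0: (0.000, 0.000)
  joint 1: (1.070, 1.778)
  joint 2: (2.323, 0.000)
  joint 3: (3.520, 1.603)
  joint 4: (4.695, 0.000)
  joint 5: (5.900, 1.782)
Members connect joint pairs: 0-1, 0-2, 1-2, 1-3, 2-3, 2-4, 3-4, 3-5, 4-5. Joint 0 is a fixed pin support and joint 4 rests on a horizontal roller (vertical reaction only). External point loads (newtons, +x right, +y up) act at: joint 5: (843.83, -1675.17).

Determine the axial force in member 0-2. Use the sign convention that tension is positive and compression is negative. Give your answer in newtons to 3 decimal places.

N=6 nodes, M=9 members, R=3 reactions → 2N=12, M+R=12
member 0 (0-1): L=2.0751, (cx,cy)=(0.5156,0.8568)
member 1 (0-2): L=2.3230, (cx,cy)=(1.0000,0.0000)
member 2 (1-2): L=2.1752, (cx,cy)=(0.5761,-0.8174)
member 3 (1-3): L=2.4562, (cx,cy)=(0.9975,-0.0712)
member 4 (2-3): L=2.0006, (cx,cy)=(0.5983,0.8013)
member 5 (2-4): L=2.3720, (cx,cy)=(1.0000,0.0000)
member 6 (3-4): L=1.9875, (cx,cy)=(0.5912,-0.8065)
member 7 (3-5): L=2.3867, (cx,cy)=(0.9972,0.0750)
member 8 (4-5): L=2.1512, (cx,cy)=(0.5602,0.8284)
solve A·x = −loads:
  F[0-1] = +875.5953 N (tension)
  F[0-2] = +392.3475 N (tension)
  F[1-2] = -1007.9897 N (compression)
  F[1-3] = +1034.7659 N (tension)
  F[2-3] = +1028.3137 N (tension)
  F[2-4] = -803.5661 N (compression)
  F[3-4] = -735.9839 N (compression)
  F[3-5] = +2088.3834 N (tension)
  F[4-5] = -2211.2850 N (compression)
  Rx@0 = -843.8300 N
  Ry@0 = -750.2204 N
  Ry@4 = +2425.3904 N

392.348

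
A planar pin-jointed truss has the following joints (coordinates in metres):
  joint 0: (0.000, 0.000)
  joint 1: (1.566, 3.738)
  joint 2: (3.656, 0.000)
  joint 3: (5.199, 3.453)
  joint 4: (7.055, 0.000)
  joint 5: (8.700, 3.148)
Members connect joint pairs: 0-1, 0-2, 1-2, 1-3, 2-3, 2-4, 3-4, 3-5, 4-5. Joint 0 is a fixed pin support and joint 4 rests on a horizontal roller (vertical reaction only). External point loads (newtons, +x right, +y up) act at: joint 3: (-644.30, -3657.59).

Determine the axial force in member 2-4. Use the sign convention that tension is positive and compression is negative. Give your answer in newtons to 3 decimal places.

N=6 nodes, M=9 members, R=3 reactions → 2N=12, M+R=12
member 0 (0-1): L=4.0528, (cx,cy)=(0.3864,0.9223)
member 1 (0-2): L=3.6560, (cx,cy)=(1.0000,0.0000)
member 2 (1-2): L=4.2826, (cx,cy)=(0.4880,-0.8728)
member 3 (1-3): L=3.6442, (cx,cy)=(0.9969,-0.0782)
member 4 (2-3): L=3.7821, (cx,cy)=(0.4080,0.9130)
member 5 (2-4): L=3.3990, (cx,cy)=(1.0000,0.0000)
member 6 (3-4): L=3.9202, (cx,cy)=(0.4734,-0.8808)
member 7 (3-5): L=3.5143, (cx,cy)=(0.9962,-0.0868)
member 8 (4-5): L=3.5519, (cx,cy)=(0.4631,0.8863)
solve A·x = −loads:
  F[0-1] = -1385.1539 N (compression)
  F[0-2] = -109.0741 N (compression)
  F[1-2] = +1581.1630 N (tension)
  F[1-3] = -1310.8805 N (compression)
  F[2-3] = -1511.6127 N (compression)
  F[2-4] = +1279.2695 N (tension)
  F[3-4] = -2702.0412 N (compression)
  F[3-5] = -0.0000 N (compression)
  F[4-5] = +0.0000 N (tension)
  Rx@0 = +644.3000 N
  Ry@0 = +1277.5698 N
  Ry@4 = +2380.0202 N

1279.269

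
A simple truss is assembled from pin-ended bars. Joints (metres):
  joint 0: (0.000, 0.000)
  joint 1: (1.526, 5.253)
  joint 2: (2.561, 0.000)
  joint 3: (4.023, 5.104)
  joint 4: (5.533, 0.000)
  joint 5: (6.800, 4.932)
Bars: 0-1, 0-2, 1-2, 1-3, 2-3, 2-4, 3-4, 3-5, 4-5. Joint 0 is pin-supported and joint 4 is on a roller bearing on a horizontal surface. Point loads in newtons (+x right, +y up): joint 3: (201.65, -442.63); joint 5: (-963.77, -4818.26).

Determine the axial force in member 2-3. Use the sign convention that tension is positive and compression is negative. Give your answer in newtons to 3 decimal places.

331.387

N=6 nodes, M=9 members, R=3 reactions → 2N=12, M+R=12
member 0 (0-1): L=5.4702, (cx,cy)=(0.2790,0.9603)
member 1 (0-2): L=2.5610, (cx,cy)=(1.0000,0.0000)
member 2 (1-2): L=5.3540, (cx,cy)=(0.1933,-0.9811)
member 3 (1-3): L=2.5014, (cx,cy)=(0.9982,-0.0596)
member 4 (2-3): L=5.3093, (cx,cy)=(0.2754,0.9613)
member 5 (2-4): L=2.9720, (cx,cy)=(1.0000,0.0000)
member 6 (3-4): L=5.3227, (cx,cy)=(0.2837,-0.9589)
member 7 (3-5): L=2.7823, (cx,cy)=(0.9981,-0.0618)
member 8 (4-5): L=5.0921, (cx,cy)=(0.2488,0.9686)
solve A·x = −loads:
  F[0-1] = +322.2589 N (tension)
  F[0-2] = -852.0199 N (compression)
  F[1-2] = -324.7002 N (compression)
  F[1-3] = +152.9405 N (tension)
  F[2-3] = +331.3872 N (tension)
  F[2-4] = -1006.0423 N (compression)
  F[3-4] = -801.7402 N (compression)
  F[3-5] = +270.2362 N (tension)
  F[4-5] = -4957.4610 N (compression)
  Rx@0 = +762.1200 N
  Ry@0 = -309.4654 N
  Ry@4 = +5570.3554 N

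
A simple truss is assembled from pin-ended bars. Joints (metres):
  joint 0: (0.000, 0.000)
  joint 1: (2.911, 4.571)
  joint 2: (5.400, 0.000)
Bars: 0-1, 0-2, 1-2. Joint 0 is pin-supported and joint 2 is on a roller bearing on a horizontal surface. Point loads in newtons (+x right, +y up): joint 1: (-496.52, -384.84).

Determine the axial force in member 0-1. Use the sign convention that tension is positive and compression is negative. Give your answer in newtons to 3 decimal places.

N=3 nodes, M=3 members, R=3 reactions → 2N=6, M+R=6
member 0 (0-1): L=5.4192, (cx,cy)=(0.5372,0.8435)
member 1 (0-2): L=5.4000, (cx,cy)=(1.0000,0.0000)
member 2 (1-2): L=5.2047, (cx,cy)=(0.4782,-0.8782)
solve A·x = −loads:
  F[0-1] = -708.5863 N (compression)
  F[0-2] = -115.8944 N (compression)
  F[1-2] = +242.3456 N (tension)
  Rx@0 = +496.5200 N
  Ry@0 = +597.6777 N
  Ry@2 = -212.8377 N

-708.586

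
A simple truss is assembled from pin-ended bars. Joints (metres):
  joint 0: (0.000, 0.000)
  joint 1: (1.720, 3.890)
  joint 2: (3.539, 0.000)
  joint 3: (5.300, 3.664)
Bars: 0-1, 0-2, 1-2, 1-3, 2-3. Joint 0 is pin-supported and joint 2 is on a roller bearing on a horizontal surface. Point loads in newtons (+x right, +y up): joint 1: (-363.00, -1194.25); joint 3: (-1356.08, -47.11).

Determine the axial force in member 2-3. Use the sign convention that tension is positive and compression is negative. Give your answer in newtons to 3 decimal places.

N=4 nodes, M=5 members, R=3 reactions → 2N=8, M+R=8
member 0 (0-1): L=4.2533, (cx,cy)=(0.4044,0.9146)
member 1 (0-2): L=3.5390, (cx,cy)=(1.0000,0.0000)
member 2 (1-2): L=4.2943, (cx,cy)=(0.4236,-0.9059)
member 3 (1-3): L=3.5871, (cx,cy)=(0.9980,-0.0630)
member 4 (2-3): L=4.0652, (cx,cy)=(0.4332,0.9013)
solve A·x = −loads:
  F[0-1] = -2616.8875 N (compression)
  F[0-2] = -660.8302 N (compression)
  F[1-2] = +1413.9300 N (tension)
  F[1-3] = -1296.7477 N (compression)
  F[2-3] = -142.9141 N (compression)
  Rx@0 = +1719.0800 N
  Ry@0 = +2393.3674 N
  Ry@2 = -1152.0074 N

-142.914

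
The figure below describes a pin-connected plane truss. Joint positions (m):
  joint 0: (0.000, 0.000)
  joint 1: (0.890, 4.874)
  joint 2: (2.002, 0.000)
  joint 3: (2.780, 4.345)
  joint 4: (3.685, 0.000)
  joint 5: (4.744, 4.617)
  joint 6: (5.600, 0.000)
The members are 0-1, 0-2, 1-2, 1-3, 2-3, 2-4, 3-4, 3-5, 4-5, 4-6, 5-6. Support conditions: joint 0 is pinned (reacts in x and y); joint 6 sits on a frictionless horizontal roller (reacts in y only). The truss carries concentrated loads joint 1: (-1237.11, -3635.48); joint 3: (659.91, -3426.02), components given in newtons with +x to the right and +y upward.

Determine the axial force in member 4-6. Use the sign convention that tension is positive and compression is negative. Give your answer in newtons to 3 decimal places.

317.750

N=7 nodes, M=11 members, R=3 reactions → 2N=14, M+R=14
member 0 (0-1): L=4.9546, (cx,cy)=(0.1796,0.9837)
member 1 (0-2): L=2.0020, (cx,cy)=(1.0000,0.0000)
member 2 (1-2): L=4.9992, (cx,cy)=(0.2224,-0.9749)
member 3 (1-3): L=1.9626, (cx,cy)=(0.9630,-0.2695)
member 4 (2-3): L=4.4141, (cx,cy)=(0.1763,0.9843)
member 5 (2-4): L=1.6830, (cx,cy)=(1.0000,0.0000)
member 6 (3-4): L=4.4382, (cx,cy)=(0.2039,-0.9790)
member 7 (3-5): L=1.9827, (cx,cy)=(0.9905,0.1372)
member 8 (4-5): L=4.7369, (cx,cy)=(0.2236,0.9747)
member 9 (4-6): L=1.9150, (cx,cy)=(1.0000,0.0000)
member 10 (5-6): L=4.6957, (cx,cy)=(0.1823,-0.9832)
solve A·x = −loads:
  F[0-1] = -5436.0754 N (compression)
  F[0-2] = +399.2896 N (tension)
  F[1-2] = +1796.0384 N (tension)
  F[1-3] = -144.2165 N (compression)
  F[2-3] = -1778.8925 N (compression)
  F[2-4] = +1112.3247 N (tension)
  F[3-4] = -1854.4893 N (compression)
  F[3-5] = -741.1846 N (compression)
  F[4-5] = +1862.6718 N (tension)
  F[4-6] = +317.7504 N (tension)
  F[5-6] = -1743.0547 N (compression)
  Rx@0 = +577.2000 N
  Ry@0 = +5347.6522 N
  Ry@6 = +1713.8478 N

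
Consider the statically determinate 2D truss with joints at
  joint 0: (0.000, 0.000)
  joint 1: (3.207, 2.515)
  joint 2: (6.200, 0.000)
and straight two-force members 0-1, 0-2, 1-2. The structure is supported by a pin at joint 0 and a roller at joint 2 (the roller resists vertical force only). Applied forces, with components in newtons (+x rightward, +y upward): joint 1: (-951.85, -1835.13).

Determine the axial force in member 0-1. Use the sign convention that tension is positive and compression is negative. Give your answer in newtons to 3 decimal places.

N=3 nodes, M=3 members, R=3 reactions → 2N=6, M+R=6
member 0 (0-1): L=4.0755, (cx,cy)=(0.7869,0.6171)
member 1 (0-2): L=6.2000, (cx,cy)=(1.0000,0.0000)
member 2 (1-2): L=3.9094, (cx,cy)=(0.7656,-0.6433)
solve A·x = −loads:
  F[0-1] = -2061.2824 N (compression)
  F[0-2] = +670.1493 N (tension)
  F[1-2] = -875.3325 N (compression)
  Rx@0 = +951.8500 N
  Ry@0 = +1272.0076 N
  Ry@2 = +563.1224 N

-2061.282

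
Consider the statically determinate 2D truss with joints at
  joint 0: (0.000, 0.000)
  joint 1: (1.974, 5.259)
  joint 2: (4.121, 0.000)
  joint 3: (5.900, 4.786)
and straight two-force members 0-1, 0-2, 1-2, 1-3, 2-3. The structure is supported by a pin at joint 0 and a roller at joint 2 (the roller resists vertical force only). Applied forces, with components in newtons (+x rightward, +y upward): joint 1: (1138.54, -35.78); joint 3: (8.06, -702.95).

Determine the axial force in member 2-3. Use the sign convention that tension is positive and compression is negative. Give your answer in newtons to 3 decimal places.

N=4 nodes, M=5 members, R=3 reactions → 2N=8, M+R=8
member 0 (0-1): L=5.6173, (cx,cy)=(0.3514,0.9362)
member 1 (0-2): L=4.1210, (cx,cy)=(1.0000,0.0000)
member 2 (1-2): L=5.6804, (cx,cy)=(0.3780,-0.9258)
member 3 (1-3): L=3.9544, (cx,cy)=(0.9928,-0.1196)
member 4 (2-3): L=5.1059, (cx,cy)=(0.3484,0.9373)
solve A·x = −loads:
  F[0-1] = +1866.1448 N (tension)
  F[0-2] = +490.8067 N (tension)
  F[1-2] = -1959.3050 N (compression)
  F[1-3] = +259.6718 N (tension)
  F[2-3] = -716.8051 N (compression)
  Rx@0 = -1146.6000 N
  Ry@0 = -1747.1209 N
  Ry@2 = +2485.8509 N

-716.805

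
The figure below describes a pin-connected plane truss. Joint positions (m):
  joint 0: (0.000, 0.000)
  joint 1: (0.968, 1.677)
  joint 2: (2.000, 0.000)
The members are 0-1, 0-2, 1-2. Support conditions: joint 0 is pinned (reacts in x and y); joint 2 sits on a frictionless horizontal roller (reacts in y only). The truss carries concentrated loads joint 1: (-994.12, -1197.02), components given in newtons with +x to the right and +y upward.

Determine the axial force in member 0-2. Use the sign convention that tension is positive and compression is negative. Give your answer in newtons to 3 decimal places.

-156.438

N=3 nodes, M=3 members, R=3 reactions → 2N=6, M+R=6
member 0 (0-1): L=1.9363, (cx,cy)=(0.4999,0.8661)
member 1 (0-2): L=2.0000, (cx,cy)=(1.0000,0.0000)
member 2 (1-2): L=1.9691, (cx,cy)=(0.5241,-0.8517)
solve A·x = −loads:
  F[0-1] = -1675.6447 N (compression)
  F[0-2] = -156.4381 N (compression)
  F[1-2] = +298.4905 N (tension)
  Rx@0 = +994.1200 N
  Ry@0 = +1451.2319 N
  Ry@2 = -254.2119 N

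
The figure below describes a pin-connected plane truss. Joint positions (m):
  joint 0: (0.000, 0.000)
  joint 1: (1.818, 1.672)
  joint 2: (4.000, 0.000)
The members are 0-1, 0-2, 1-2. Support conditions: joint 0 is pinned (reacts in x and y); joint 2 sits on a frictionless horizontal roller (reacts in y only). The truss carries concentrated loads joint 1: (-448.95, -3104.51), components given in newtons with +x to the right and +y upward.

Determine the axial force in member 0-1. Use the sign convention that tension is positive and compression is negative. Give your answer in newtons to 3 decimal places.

N=3 nodes, M=3 members, R=3 reactions → 2N=6, M+R=6
member 0 (0-1): L=2.4700, (cx,cy)=(0.7360,0.6769)
member 1 (0-2): L=4.0000, (cx,cy)=(1.0000,0.0000)
member 2 (1-2): L=2.7489, (cx,cy)=(0.7938,-0.6082)
solve A·x = −loads:
  F[0-1] = -2778.9593 N (compression)
  F[0-2] = +1596.4863 N (tension)
  F[1-2] = -2011.2996 N (compression)
  Rx@0 = +448.9500 N
  Ry@0 = +1881.1713 N
  Ry@2 = +1223.3387 N

-2778.959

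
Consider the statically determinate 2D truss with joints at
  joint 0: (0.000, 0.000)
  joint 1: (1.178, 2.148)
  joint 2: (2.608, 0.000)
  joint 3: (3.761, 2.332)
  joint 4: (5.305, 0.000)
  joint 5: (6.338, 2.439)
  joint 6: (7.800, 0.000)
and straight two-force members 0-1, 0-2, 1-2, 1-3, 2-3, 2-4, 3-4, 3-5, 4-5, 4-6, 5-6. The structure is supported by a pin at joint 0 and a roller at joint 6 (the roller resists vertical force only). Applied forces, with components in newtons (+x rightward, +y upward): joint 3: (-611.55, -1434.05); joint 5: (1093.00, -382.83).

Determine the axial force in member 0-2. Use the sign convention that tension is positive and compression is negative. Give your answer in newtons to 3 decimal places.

840.884

N=7 nodes, M=11 members, R=3 reactions → 2N=14, M+R=14
member 0 (0-1): L=2.4498, (cx,cy)=(0.4809,0.8768)
member 1 (0-2): L=2.6080, (cx,cy)=(1.0000,0.0000)
member 2 (1-2): L=2.5805, (cx,cy)=(0.5542,-0.8324)
member 3 (1-3): L=2.5895, (cx,cy)=(0.9975,0.0711)
member 4 (2-3): L=2.6015, (cx,cy)=(0.4432,0.8964)
member 5 (2-4): L=2.6970, (cx,cy)=(1.0000,0.0000)
member 6 (3-4): L=2.7968, (cx,cy)=(0.5521,-0.8338)
member 7 (3-5): L=2.5792, (cx,cy)=(0.9991,0.0415)
member 8 (4-5): L=2.6487, (cx,cy)=(0.3900,0.9208)
member 9 (4-6): L=2.4950, (cx,cy)=(1.0000,0.0000)
member 10 (5-6): L=2.8436, (cx,cy)=(0.5141,-0.8577)
solve A·x = −loads:
  F[0-1] = -747.4917 N (compression)
  F[0-2] = +840.8835 N (tension)
  F[1-2] = +722.3411 N (tension)
  F[1-3] = -761.6537 N (compression)
  F[2-3] = -670.7618 N (compression)
  F[2-4] = +1538.4679 N (tension)
  F[3-4] = -930.4520 N (compression)
  F[3-5] = +68.2535 N (tension)
  F[4-5] = +842.5318 N (tension)
  F[4-6] = +696.2203 N (tension)
  F[5-6] = -1354.1620 N (compression)
  Rx@0 = -481.4500 N
  Ry@0 = +655.4017 N
  Ry@6 = +1161.4783 N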